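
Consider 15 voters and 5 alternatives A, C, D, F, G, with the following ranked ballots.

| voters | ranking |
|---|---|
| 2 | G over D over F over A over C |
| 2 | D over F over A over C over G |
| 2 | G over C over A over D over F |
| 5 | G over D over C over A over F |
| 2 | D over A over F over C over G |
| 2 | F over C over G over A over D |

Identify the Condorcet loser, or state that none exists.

none

Head-to-head results (15 voters):
A vs C: 6 to 9, C.
A vs D: D wins 11–4.
A vs F: A is ranked higher on 2+5+2 = 9 ballots, F on 6. A wins 9–6.
A vs G: G, 11–4.
C vs D: C preferred on 2+2 = 4 ballots; D wins 11–4.
C vs F: F wins 8–7.
C–G: G 9–6.
D–F: D 13–2.
D vs G: G, 11–4.
F vs G: 2+2+2 = 6 for F, 9 for G — G by 9–6.
Every alternative wins at least one matchup (A beats F; C beats A; D beats A; F beats C; G beats A), so there is no Condorcet loser.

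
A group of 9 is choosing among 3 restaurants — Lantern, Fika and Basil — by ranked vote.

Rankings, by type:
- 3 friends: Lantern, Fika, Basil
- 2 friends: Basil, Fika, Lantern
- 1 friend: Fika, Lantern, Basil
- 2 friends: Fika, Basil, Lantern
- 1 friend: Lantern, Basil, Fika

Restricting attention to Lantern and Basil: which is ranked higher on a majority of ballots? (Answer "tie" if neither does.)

Ballots ranking Lantern above Basil: 3 + 1 + 1 = 5.
Ballots ranking Basil above Lantern: 9 − 5 = 4.
Lantern wins the head-to-head 5–4.

Lantern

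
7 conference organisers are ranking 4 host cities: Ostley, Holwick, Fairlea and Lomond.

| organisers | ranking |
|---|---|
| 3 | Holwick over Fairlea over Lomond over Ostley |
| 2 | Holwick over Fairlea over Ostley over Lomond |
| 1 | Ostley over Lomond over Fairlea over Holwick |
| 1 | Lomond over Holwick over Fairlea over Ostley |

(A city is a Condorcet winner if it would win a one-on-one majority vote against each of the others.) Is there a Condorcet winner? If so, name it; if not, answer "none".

Pairwise majorities:
Ostley vs Holwick: Holwick, 6–1.
Ostley vs Fairlea: Fairlea wins 6–1.
Ostley vs Lomond: Lomond wins 4–3.
Holwick vs Fairlea: Holwick wins 6–1.
Holwick vs Lomond: Holwick, 5–2.
Fairlea vs Lomond: Fairlea wins 5–2.
Holwick defeats every rival head-to-head and is the Condorcet winner.

Holwick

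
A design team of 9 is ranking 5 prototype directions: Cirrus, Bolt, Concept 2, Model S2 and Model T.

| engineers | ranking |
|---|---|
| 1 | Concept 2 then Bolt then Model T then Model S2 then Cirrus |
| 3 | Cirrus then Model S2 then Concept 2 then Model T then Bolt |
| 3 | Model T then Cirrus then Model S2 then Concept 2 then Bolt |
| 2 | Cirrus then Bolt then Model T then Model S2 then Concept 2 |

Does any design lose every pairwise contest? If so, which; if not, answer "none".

Pairwise majorities:
Cirrus vs Bolt: 8 to 1, Cirrus.
Cirrus vs Concept 2: Cirrus wins 8–1.
Cirrus–Model S2: Cirrus 8–1.
Cirrus vs Model T: Cirrus wins 5–4.
Bolt vs Concept 2: Concept 2 wins 7–2.
Bolt vs Model S2: Bolt preferred on 1+2 = 3 ballots; Model S2 wins 6–3.
Bolt vs Model T: 1+2 = 3 for Bolt, 6 for Model T — Model T by 6–3.
Concept 2 vs Model S2: Concept 2 is ranked higher on 1 ballot, Model S2 on 8. Model S2 wins 8–1.
Concept 2 vs Model T: Concept 2 is ranked higher on 1+3 = 4 ballots, Model T on 5. Model T wins 5–4.
Model S2 vs Model T: Model T wins 6–3.
Bolt is beaten in every head-to-head and is the Condorcet loser.

Bolt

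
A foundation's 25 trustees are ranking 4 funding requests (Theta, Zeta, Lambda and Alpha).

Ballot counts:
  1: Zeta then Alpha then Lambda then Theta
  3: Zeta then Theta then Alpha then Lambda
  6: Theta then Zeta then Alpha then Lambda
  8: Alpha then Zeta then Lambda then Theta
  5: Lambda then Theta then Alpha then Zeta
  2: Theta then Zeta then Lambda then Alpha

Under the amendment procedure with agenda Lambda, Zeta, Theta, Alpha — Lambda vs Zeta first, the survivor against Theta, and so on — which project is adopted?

Theta

Round 1: Lambda vs Zeta — 5–20, Zeta advances.
Round 2: Zeta vs Theta — 12–13, Theta advances.
Round 3: Theta vs Alpha — 16–9, Theta advances.
Theta survives the agenda.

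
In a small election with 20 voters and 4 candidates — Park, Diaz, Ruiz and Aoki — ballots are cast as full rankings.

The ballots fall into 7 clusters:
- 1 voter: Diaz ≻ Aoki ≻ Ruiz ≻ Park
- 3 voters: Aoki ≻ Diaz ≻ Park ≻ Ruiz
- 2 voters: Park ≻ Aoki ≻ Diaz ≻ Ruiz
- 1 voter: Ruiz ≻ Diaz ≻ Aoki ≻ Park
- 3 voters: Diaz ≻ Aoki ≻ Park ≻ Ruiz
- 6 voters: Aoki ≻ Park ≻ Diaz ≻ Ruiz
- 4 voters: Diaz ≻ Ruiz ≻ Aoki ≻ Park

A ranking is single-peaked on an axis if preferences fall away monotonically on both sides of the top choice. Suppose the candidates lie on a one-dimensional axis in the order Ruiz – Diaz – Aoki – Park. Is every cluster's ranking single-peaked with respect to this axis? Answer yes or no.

Axis positions: Ruiz=1, Diaz=2, Aoki=3, Park=4.
Cluster 1 (peak Diaz at position 2): ranking walks positions 2-3-1-4, expanding outward from the peak — single-peaked.
Cluster 2 (peak Aoki at position 3): ranking walks positions 3-2-4-1, expanding outward from the peak — single-peaked.
Cluster 3 (peak Park at position 4): ranking walks positions 4-3-2-1, expanding outward from the peak — single-peaked.
Cluster 4 (peak Ruiz at position 1): ranking walks positions 1-2-3-4, expanding outward from the peak — single-peaked.
Cluster 5 (peak Diaz at position 2): ranking walks positions 2-3-4-1, expanding outward from the peak — single-peaked.
Cluster 6 (peak Aoki at position 3): ranking walks positions 3-4-2-1, expanding outward from the peak — single-peaked.
Cluster 7 (peak Diaz at position 2): ranking walks positions 2-1-3-4, expanding outward from the peak — single-peaked.
Every ranking is single-peaked on this axis.

yes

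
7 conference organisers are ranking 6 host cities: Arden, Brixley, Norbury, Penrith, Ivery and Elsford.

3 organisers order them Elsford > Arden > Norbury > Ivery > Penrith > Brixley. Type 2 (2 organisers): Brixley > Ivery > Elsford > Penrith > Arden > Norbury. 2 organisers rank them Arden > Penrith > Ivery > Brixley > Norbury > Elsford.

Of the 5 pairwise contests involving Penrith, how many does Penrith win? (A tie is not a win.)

2

Penrith against each rival (7 organisers):
Penrith vs Arden: Penrith preferred on 2 ballots; Arden wins 5–2.
Penrith vs Brixley: Penrith is ranked higher on 3+2 = 5 ballots, Brixley on 2. Penrith wins 5–2.
Penrith vs Norbury: Penrith is ranked higher on 2+2 = 4 ballots, Norbury on 3. Penrith wins 4–3.
Penrith vs Ivery: Ivery wins 5–2.
Penrith vs Elsford: Penrith preferred on 2 ballots; Elsford wins 5–2.
Penrith beats Brixley, Norbury; loses to Arden, Ivery, Elsford — 2 pairwise wins.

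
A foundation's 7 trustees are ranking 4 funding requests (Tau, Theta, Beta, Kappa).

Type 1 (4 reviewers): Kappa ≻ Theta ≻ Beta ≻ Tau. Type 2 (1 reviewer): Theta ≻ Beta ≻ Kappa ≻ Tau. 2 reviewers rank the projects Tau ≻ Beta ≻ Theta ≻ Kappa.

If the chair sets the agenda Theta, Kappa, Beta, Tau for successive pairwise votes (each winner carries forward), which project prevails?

Round 1: Theta vs Kappa — 3–4, Kappa advances.
Round 2: Kappa vs Beta — 4–3, Kappa advances.
Round 3: Kappa vs Tau — 5–2, Kappa advances.
The agenda winner is Kappa.

Kappa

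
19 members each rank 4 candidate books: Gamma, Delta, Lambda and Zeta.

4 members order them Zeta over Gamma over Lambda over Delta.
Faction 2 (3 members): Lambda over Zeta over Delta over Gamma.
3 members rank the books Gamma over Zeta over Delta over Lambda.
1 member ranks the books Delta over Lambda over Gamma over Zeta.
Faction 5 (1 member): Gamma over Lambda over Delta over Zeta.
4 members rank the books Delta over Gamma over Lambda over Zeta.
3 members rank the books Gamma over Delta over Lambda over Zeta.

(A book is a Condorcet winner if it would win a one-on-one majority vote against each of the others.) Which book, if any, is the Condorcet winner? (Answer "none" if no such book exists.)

Gamma

Check each pair by majority over 19 ballots:
Gamma vs Delta: Gamma wins 11–8.
Gamma vs Lambda: Gamma wins 15–4.
Gamma vs Zeta: Gamma, 12–7.
Delta vs Lambda: Delta wins 11–8.
Delta vs Zeta: Zeta, 10–9.
Lambda–Zeta: Lambda 12–7.
Gamma defeats every rival head-to-head and is the Condorcet winner.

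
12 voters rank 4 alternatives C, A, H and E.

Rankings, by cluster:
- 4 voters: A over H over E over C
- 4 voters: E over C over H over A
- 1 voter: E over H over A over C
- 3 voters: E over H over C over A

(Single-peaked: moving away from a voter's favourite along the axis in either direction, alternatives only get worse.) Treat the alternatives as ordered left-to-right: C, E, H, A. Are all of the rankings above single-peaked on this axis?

yes

Axis positions: C=1, E=2, H=3, A=4.
Cluster 1 (peak A at position 4): ranking walks positions 4-3-2-1, expanding outward from the peak — single-peaked.
Cluster 2 (peak E at position 2): ranking walks positions 2-1-3-4, expanding outward from the peak — single-peaked.
Cluster 3 (peak E at position 2): ranking walks positions 2-3-4-1, expanding outward from the peak — single-peaked.
Cluster 4 (peak E at position 2): ranking walks positions 2-3-1-4, expanding outward from the peak — single-peaked.
Every ranking is single-peaked on this axis.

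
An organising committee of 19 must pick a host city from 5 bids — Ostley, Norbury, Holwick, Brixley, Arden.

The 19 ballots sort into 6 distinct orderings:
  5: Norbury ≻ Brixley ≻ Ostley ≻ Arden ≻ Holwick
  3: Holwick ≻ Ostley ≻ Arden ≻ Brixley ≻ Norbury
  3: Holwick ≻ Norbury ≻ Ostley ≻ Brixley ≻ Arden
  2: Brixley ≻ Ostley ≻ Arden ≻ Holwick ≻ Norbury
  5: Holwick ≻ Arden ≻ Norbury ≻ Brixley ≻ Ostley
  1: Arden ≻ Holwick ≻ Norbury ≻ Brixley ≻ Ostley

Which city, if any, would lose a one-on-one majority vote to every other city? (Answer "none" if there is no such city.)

none

Head-to-head results (19 organisers):
Ostley vs Norbury: Ostley preferred on 3+2 = 5 ballots; Norbury wins 14–5.
Ostley vs Holwick: Holwick wins 12–7.
Ostley vs Brixley: Ostley preferred on 3+3 = 6 ballots; Brixley wins 13–6.
Ostley vs Arden: Ostley is ranked higher on 5+3+3+2 = 13 ballots, Arden on 6. Ostley wins 13–6.
Norbury–Holwick: Holwick 14–5.
Norbury vs Brixley: 14 to 5, Norbury.
Norbury vs Arden: Norbury is ranked higher on 5+3 = 8 ballots, Arden on 11. Arden wins 11–8.
Holwick vs Brixley: Holwick, 12–7.
Holwick–Arden: Holwick 11–8.
Brixley vs Arden: Brixley, 10–9.
Each city has at least one pairwise win (Ostley beats Arden; Norbury beats Ostley; Holwick beats Ostley; Brixley beats Ostley; Arden beats Norbury) — no Condorcet loser.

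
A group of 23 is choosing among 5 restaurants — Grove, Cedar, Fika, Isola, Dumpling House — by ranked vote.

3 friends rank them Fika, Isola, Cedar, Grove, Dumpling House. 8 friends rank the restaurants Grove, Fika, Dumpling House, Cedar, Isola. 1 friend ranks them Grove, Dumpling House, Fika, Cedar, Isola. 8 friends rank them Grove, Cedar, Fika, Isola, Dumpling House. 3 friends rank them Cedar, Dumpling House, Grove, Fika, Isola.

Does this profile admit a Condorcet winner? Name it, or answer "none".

Head-to-head results (23 friends):
Grove vs Cedar: Grove, 17–6.
Grove vs Fika: Grove wins 20–3.
Grove vs Isola: Grove, 20–3.
Grove vs Dumpling House: Grove, 20–3.
Cedar vs Fika: Fika, 12–11.
Cedar–Isola: Cedar 20–3.
Cedar vs Dumpling House: Cedar wins 14–9.
Fika vs Isola: Fika wins 23–0.
Fika vs Dumpling House: Fika, 19–4.
Isola vs Dumpling House: Dumpling House wins 12–11.
Grove beats each of Cedar, Fika, Isola, Dumpling House — Grove is the Condorcet winner.

Grove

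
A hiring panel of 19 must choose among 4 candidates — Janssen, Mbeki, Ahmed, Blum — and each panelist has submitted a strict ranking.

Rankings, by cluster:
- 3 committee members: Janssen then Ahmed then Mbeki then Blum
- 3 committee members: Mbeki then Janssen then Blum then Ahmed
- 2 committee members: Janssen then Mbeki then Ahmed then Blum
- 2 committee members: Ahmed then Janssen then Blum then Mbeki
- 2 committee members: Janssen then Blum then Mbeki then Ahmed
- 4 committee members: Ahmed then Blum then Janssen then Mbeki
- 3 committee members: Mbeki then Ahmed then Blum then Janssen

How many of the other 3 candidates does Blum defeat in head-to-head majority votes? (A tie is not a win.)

0

Blum against each rival (19 committee members):
Blum vs Janssen: 4+3 = 7 for Blum, 12 for Janssen — Janssen by 12–7.
Blum vs Mbeki: Mbeki wins 11–8.
Blum vs Ahmed: 3+2 = 5 for Blum, 14 for Ahmed — Ahmed by 14–5.
Blum beats no one; loses to Janssen, Mbeki, Ahmed — 0 pairwise wins.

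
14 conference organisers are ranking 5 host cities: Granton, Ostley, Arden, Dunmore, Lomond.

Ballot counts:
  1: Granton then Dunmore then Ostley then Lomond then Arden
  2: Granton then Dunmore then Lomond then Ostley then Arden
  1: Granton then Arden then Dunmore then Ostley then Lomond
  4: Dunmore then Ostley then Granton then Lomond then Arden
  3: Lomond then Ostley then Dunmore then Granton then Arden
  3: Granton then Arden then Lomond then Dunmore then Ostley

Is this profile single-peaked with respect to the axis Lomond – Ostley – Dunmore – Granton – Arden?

Axis positions: Lomond=1, Ostley=2, Dunmore=3, Granton=4, Arden=5.
Cluster 1 (peak Granton at position 4): ranking walks positions 4-3-2-1-5, expanding outward from the peak — single-peaked.
Cluster 2: ranking walks positions 4-3-1-2-5; Lomond is ranked above Ostley even though Ostley lies between Lomond and the peak Granton on the axis — preferences dip and rise again. Not single-peaked.
Cluster 3 (peak Granton at position 4): ranking walks positions 4-5-3-2-1, expanding outward from the peak — single-peaked.
Cluster 4 (peak Dunmore at position 3): ranking walks positions 3-2-4-1-5, expanding outward from the peak — single-peaked.
Cluster 5 (peak Lomond at position 1): ranking walks positions 1-2-3-4-5, expanding outward from the peak — single-peaked.
Cluster 6: ranking walks positions 4-5-1-3-2; Lomond is ranked above Dunmore even though Dunmore lies between Lomond and the peak Granton on the axis — preferences dip and rise again. Not single-peaked.
Cluster 2 violates single-peakedness, so the profile is not single-peaked on this axis.

no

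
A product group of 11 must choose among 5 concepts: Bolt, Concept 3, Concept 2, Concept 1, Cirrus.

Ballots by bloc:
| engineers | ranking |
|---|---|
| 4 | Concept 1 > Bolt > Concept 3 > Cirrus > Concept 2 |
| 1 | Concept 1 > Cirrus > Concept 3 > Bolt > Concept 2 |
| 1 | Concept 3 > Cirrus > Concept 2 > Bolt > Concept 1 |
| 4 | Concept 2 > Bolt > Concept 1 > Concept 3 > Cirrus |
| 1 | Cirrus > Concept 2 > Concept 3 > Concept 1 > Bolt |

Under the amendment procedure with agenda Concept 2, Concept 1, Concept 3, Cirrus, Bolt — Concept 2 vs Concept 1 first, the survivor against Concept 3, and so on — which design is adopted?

Bolt

Round 1: Concept 2 vs Concept 1 — 6–5, Concept 2 advances.
Round 2: Concept 2 vs Concept 3 — 5–6, Concept 3 advances.
Round 3: Concept 3 vs Cirrus — 9–2, Concept 3 advances.
Round 4: Concept 3 vs Bolt — 3–8, Bolt advances.
Bolt survives the agenda.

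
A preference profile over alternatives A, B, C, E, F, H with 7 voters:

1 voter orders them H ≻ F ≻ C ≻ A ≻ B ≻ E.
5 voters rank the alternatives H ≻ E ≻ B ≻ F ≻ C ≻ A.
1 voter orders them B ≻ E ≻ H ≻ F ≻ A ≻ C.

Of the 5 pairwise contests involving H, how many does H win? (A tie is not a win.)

H against each rival (7 voters):
H vs A: H, 7–0.
H vs B: H wins 6–1.
H vs C: H wins 7–0.
H vs E: H wins 6–1.
H vs F: H, 7–0.
H beats A, B, C, E, F — 5 pairwise wins.

5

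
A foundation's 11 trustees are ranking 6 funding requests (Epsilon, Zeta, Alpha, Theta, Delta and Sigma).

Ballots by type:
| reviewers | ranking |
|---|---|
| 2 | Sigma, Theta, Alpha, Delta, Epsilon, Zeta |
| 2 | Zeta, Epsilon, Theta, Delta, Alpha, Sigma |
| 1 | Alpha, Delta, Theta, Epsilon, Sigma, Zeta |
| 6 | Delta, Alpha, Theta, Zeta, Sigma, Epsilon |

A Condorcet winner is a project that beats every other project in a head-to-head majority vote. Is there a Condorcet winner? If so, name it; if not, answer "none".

Delta

Head-to-head results (11 reviewers):
Epsilon vs Zeta: 2+1 = 3 for Epsilon, 8 for Zeta — Zeta by 8–3.
Epsilon vs Alpha: 2 to 9, Alpha.
Epsilon vs Theta: 2 to 9, Theta.
Epsilon vs Delta: Epsilon preferred on 2 ballots; Delta wins 9–2.
Epsilon vs Sigma: Epsilon preferred on 2+1 = 3 ballots; Sigma wins 8–3.
Zeta vs Alpha: Zeta is ranked higher on 2 ballots, Alpha on 9. Alpha wins 9–2.
Zeta vs Theta: 2 to 9, Theta.
Zeta vs Delta: 2 for Zeta, 9 for Delta — Delta by 9–2.
Zeta vs Sigma: Zeta preferred on 2+6 = 8 ballots; Zeta wins 8–3.
Alpha vs Theta: 7 to 4, Alpha.
Alpha vs Delta: 2+1 = 3 for Alpha, 8 for Delta — Delta by 8–3.
Alpha vs Sigma: Alpha preferred on 2+1+6 = 9 ballots; Alpha wins 9–2.
Theta vs Delta: 4 to 7, Delta.
Theta vs Sigma: 9 to 2, Theta.
Delta vs Sigma: Delta is ranked higher on 2+1+6 = 9 ballots, Sigma on 2. Delta wins 9–2.
Delta beats each of Epsilon, Zeta, Alpha, Theta, Sigma — Delta is the Condorcet winner.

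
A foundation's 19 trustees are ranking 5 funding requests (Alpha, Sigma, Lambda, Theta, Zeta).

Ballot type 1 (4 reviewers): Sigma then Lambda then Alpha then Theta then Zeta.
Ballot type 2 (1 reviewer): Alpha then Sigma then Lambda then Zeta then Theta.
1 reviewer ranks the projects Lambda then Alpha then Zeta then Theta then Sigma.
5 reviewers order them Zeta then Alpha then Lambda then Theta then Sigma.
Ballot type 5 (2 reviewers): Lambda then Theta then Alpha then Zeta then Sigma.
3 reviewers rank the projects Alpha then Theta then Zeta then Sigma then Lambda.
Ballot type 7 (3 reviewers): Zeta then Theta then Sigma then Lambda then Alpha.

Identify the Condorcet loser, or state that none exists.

Pairwise majorities:
Alpha vs Sigma: Alpha wins 12–7.
Alpha vs Lambda: Alpha preferred on 1+5+3 = 9 ballots; Lambda wins 10–9.
Alpha vs Theta: Alpha, 14–5.
Alpha vs Zeta: 4+1+1+2+3 = 11 for Alpha, 8 for Zeta — Alpha by 11–8.
Sigma vs Lambda: Sigma is ranked higher on 4+1+3+3 = 11 ballots, Lambda on 8. Sigma wins 11–8.
Sigma vs Theta: Sigma preferred on 4+1 = 5 ballots; Theta wins 14–5.
Sigma vs Zeta: Zeta wins 14–5.
Lambda vs Theta: Lambda preferred on 4+1+1+5+2 = 13 ballots; Lambda wins 13–6.
Lambda–Zeta: Zeta 11–8.
Theta vs Zeta: Theta preferred on 4+2+3 = 9 ballots; Zeta wins 10–9.
Every project wins at least one matchup (Alpha beats Sigma; Sigma beats Lambda; Lambda beats Alpha; Theta beats Sigma; Zeta beats Sigma), so there is no Condorcet loser.

none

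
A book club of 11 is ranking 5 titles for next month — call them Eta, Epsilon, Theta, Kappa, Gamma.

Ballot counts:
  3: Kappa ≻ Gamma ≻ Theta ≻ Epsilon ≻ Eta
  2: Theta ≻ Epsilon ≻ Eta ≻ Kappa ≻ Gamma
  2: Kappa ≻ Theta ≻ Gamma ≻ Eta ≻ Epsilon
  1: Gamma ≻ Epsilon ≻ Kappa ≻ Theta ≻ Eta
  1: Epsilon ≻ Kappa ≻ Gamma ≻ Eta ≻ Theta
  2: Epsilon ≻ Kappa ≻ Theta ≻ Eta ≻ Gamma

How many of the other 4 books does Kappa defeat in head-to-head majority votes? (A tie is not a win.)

3

Kappa against each rival (11 members):
Kappa vs Eta: Kappa wins 9–2.
Kappa vs Epsilon: Kappa is ranked higher on 3+2 = 5 ballots, Epsilon on 6. Epsilon wins 6–5.
Kappa vs Theta: Kappa is ranked higher on 3+2+1+1+2 = 9 ballots, Theta on 2. Kappa wins 9–2.
Kappa–Gamma: Kappa 10–1.
Kappa beats Eta, Theta, Gamma; loses to Epsilon — 3 pairwise wins.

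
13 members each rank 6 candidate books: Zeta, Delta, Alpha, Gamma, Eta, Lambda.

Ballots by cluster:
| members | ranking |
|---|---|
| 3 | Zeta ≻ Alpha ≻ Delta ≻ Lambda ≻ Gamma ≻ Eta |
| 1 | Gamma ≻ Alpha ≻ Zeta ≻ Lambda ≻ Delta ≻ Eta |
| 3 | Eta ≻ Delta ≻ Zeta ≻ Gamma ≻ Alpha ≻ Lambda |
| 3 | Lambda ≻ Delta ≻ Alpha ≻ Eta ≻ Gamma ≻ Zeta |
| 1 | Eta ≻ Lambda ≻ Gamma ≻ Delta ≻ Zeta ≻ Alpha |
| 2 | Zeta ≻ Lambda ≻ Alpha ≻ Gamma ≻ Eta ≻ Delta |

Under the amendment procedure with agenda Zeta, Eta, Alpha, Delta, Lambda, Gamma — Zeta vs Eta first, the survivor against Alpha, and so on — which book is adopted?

Lambda

Round 1: Zeta vs Eta — 6–7, Eta advances.
Round 2: Eta vs Alpha — 4–9, Alpha advances.
Round 3: Alpha vs Delta — 6–7, Delta advances.
Round 4: Delta vs Lambda — 6–7, Lambda advances.
Round 5: Lambda vs Gamma — 9–4, Lambda advances.
The agenda winner is Lambda.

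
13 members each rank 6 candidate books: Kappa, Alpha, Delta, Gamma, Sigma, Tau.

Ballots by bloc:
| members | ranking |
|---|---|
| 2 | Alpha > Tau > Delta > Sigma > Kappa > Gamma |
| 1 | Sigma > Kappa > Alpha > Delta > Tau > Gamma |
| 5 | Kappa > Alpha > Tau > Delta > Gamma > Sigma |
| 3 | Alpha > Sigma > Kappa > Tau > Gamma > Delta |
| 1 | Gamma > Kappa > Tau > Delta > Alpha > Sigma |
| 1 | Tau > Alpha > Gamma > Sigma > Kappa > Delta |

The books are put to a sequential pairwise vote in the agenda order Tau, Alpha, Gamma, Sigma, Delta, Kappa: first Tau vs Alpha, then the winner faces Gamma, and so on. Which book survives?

Round 1: Tau vs Alpha — 2–11, Alpha advances.
Round 2: Alpha vs Gamma — 12–1, Alpha advances.
Round 3: Alpha vs Sigma — 12–1, Alpha advances.
Round 4: Alpha vs Delta — 12–1, Alpha advances.
Round 5: Alpha vs Kappa — 6–7, Kappa advances.
Kappa survives the agenda.

Kappa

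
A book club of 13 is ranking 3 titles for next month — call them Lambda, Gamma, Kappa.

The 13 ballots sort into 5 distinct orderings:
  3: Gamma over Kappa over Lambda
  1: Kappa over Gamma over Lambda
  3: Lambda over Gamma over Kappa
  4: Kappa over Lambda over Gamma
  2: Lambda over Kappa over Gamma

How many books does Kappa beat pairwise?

Kappa against each rival (13 members):
Kappa vs Lambda: 3+1+4 = 8 for Kappa, 5 for Lambda — Kappa by 8–5.
Kappa vs Gamma: 7 to 6, Kappa.
Kappa beats Lambda, Gamma — 2 pairwise wins.

2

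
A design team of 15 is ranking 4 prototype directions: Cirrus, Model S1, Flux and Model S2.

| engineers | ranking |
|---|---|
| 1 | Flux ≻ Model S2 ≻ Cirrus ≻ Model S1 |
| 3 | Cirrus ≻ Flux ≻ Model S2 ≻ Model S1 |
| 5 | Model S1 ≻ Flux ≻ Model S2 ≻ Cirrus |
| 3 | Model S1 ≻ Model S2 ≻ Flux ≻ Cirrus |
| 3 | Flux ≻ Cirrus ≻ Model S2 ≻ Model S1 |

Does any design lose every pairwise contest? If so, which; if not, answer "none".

Cirrus

Head-to-head results (15 engineers):
Cirrus vs Model S1: Cirrus preferred on 1+3+3 = 7 ballots; Model S1 wins 8–7.
Cirrus vs Flux: 3 for Cirrus, 12 for Flux — Flux by 12–3.
Cirrus vs Model S2: 6 to 9, Model S2.
Model S1 vs Flux: 8 to 7, Model S1.
Model S1 vs Model S2: 8 to 7, Model S1.
Flux–Model S2: Flux 12–3.
Cirrus loses to every other design — it is the Condorcet loser.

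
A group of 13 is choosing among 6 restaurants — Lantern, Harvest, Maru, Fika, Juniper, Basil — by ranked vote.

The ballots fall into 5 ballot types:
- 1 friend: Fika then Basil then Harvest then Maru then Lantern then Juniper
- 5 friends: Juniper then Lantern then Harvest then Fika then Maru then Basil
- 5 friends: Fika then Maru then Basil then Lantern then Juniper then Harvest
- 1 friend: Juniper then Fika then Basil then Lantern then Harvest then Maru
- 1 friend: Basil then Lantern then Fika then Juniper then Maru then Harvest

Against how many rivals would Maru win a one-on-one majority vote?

Maru against each rival (13 friends):
Maru–Lantern: Lantern 7–6.
Maru vs Harvest: Harvest wins 7–6.
Maru vs Fika: 0 for Maru, 13 for Fika — Fika by 13–0.
Maru vs Juniper: Maru is ranked higher on 1+5 = 6 ballots, Juniper on 7. Juniper wins 7–6.
Maru vs Basil: Maru wins 10–3.
Maru beats Basil; loses to Lantern, Harvest, Fika, Juniper — 1 pairwise win.

1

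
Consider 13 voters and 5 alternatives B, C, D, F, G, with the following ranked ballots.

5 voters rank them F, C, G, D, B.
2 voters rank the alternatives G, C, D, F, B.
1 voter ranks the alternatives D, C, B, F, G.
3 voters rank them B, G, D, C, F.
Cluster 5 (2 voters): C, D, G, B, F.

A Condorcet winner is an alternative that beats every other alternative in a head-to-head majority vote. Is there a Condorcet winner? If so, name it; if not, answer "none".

Pairwise majorities:
B vs C: B preferred on 3 ballots; C wins 10–3.
B–D: D 10–3.
B–F: F 7–6.
B vs G: G wins 9–4.
C vs D: C preferred on 5+2+2 = 9 ballots; C wins 9–4.
C vs F: C is ranked higher on 2+1+3+2 = 8 ballots, F on 5. C wins 8–5.
C–G: C 8–5.
D–F: D 8–5.
D vs G: D preferred on 1+2 = 3 ballots; G wins 10–3.
F vs G: F preferred on 5+1 = 6 ballots; G wins 7–6.
C beats each of B, D, F, G — C is the Condorcet winner.

C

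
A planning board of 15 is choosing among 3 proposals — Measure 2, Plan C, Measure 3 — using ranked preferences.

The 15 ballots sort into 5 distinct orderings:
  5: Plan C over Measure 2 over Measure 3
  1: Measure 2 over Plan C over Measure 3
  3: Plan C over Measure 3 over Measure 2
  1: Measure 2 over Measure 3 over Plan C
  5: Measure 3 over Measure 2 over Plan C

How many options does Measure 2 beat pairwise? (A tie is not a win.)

Measure 2 against each rival (15 council members):
Measure 2 vs Plan C: 7 to 8, Plan C.
Measure 2 vs Measure 3: 7 to 8, Measure 3.
Measure 2 beats no one; loses to Plan C, Measure 3 — 0 pairwise wins.

0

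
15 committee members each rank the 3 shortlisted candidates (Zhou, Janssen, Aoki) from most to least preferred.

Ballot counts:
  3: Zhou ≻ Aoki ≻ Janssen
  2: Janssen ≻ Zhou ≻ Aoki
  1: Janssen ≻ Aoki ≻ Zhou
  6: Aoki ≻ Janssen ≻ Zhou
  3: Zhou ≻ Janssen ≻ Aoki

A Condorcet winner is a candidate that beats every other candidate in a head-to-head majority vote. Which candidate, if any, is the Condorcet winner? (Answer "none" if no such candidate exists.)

none

Head-to-head results (15 committee members):
Zhou vs Janssen: Zhou preferred on 3+3 = 6 ballots; Janssen wins 9–6.
Zhou vs Aoki: 8 to 7, Zhou.
Janssen vs Aoki: Janssen preferred on 2+1+3 = 6 ballots; Aoki wins 9–6.
No candidate is unbeaten: Zhou loses to Janssen; Janssen loses to Aoki; Aoki loses to Zhou. In particular Zhou beats Aoki beats Janssen beats Zhou is a majority cycle — no Condorcet winner exists.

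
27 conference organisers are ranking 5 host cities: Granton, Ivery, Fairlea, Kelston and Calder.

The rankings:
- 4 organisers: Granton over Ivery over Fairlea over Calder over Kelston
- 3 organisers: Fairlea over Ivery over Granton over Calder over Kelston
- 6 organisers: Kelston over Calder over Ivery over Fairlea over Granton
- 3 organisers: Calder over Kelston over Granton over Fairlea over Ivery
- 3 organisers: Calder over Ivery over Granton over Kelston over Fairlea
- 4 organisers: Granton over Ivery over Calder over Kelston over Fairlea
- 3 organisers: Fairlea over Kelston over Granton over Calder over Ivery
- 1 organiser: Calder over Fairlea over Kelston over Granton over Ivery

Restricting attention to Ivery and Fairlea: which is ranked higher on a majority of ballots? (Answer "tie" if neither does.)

Ivery

Ballots ranking Ivery above Fairlea: 4 + 6 + 3 + 4 = 17.
Ballots ranking Fairlea above Ivery: 27 − 17 = 10.
Ivery wins the head-to-head 17–10.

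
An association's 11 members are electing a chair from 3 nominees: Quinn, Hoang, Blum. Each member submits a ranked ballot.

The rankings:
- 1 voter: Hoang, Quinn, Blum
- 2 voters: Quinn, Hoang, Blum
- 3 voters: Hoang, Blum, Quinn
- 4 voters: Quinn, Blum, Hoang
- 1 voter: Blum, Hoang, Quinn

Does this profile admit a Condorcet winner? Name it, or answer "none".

Quinn

Check each pair by majority over 11 ballots:
Quinn vs Hoang: Quinn, 6–5.
Quinn vs Blum: Quinn wins 7–4.
Hoang vs Blum: Hoang wins 6–5.
Quinn wins every pairwise contest, so Quinn is the Condorcet winner.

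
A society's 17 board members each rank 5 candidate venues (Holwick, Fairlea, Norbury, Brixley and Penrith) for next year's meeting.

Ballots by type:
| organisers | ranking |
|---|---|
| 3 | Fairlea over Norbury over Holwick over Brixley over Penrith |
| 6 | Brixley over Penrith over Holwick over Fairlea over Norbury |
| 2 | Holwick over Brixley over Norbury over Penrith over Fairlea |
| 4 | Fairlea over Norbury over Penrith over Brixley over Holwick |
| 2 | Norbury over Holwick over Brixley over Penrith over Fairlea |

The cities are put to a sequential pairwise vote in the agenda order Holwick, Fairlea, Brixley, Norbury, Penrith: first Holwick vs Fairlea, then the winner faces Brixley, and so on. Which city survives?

Round 1: Holwick vs Fairlea — 10–7, Holwick advances.
Round 2: Holwick vs Brixley — 7–10, Brixley advances.
Round 3: Brixley vs Norbury — 8–9, Norbury advances.
Round 4: Norbury vs Penrith — 11–6, Norbury advances.
Norbury survives the agenda.

Norbury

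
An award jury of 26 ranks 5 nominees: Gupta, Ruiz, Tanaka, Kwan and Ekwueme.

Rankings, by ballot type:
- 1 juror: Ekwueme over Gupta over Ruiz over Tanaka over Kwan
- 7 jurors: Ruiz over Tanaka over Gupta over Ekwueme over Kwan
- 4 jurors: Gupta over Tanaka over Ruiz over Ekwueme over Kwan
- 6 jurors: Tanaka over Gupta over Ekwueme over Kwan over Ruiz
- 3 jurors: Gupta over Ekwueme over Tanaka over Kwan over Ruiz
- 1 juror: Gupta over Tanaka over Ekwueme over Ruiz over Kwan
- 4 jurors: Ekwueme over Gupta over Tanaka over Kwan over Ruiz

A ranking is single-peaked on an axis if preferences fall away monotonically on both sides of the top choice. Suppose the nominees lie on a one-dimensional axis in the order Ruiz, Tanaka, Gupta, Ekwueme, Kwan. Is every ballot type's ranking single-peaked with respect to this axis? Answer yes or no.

Axis positions: Ruiz=1, Tanaka=2, Gupta=3, Ekwueme=4, Kwan=5.
Ballot type 1: ranking walks positions 4-3-1-2-5; Ruiz is ranked above Tanaka even though Tanaka lies between Ruiz and the peak Ekwueme on the axis — preferences dip and rise again. Not single-peaked.
Ballot type 2 (peak Ruiz at position 1): ranking walks positions 1-2-3-4-5, expanding outward from the peak — single-peaked.
Ballot type 3 (peak Gupta at position 3): ranking walks positions 3-2-1-4-5, expanding outward from the peak — single-peaked.
Ballot type 4 (peak Tanaka at position 2): ranking walks positions 2-3-4-5-1, expanding outward from the peak — single-peaked.
Ballot type 5 (peak Gupta at position 3): ranking walks positions 3-4-2-5-1, expanding outward from the peak — single-peaked.
Ballot type 6 (peak Gupta at position 3): ranking walks positions 3-2-4-1-5, expanding outward from the peak — single-peaked.
Ballot type 7 (peak Ekwueme at position 4): ranking walks positions 4-3-2-5-1, expanding outward from the peak — single-peaked.
Ballot type 1 violates single-peakedness, so the profile is not single-peaked on this axis.

no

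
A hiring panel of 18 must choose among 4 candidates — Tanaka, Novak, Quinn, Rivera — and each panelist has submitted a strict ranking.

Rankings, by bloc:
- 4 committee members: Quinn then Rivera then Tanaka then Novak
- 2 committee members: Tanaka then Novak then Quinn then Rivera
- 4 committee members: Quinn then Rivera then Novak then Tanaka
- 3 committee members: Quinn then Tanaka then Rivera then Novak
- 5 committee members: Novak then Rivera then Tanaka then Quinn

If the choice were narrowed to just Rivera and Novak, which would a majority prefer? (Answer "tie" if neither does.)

Rivera

Ballots ranking Rivera above Novak: 4 + 4 + 3 = 11.
Ballots ranking Novak above Rivera: 18 − 11 = 7.
Rivera wins the head-to-head 11–7.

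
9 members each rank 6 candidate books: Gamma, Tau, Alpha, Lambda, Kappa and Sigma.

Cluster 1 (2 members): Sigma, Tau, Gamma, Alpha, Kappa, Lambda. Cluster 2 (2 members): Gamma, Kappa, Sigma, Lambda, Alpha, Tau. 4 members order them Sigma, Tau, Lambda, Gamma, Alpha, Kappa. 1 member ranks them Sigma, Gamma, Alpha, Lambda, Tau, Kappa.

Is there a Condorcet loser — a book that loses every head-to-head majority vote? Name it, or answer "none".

Kappa

Head-to-head results (9 members):
Gamma vs Tau: Gamma is ranked higher on 2+1 = 3 ballots, Tau on 6. Tau wins 6–3.
Gamma vs Alpha: Gamma preferred on 2+2+4+1 = 9 ballots; Gamma wins 9–0.
Gamma vs Lambda: Gamma, 5–4.
Gamma vs Kappa: Gamma wins 9–0.
Gamma vs Sigma: 2 to 7, Sigma.
Tau vs Alpha: Tau preferred on 2+4 = 6 ballots; Tau wins 6–3.
Tau vs Lambda: 2+4 = 6 for Tau, 3 for Lambda — Tau by 6–3.
Tau vs Kappa: Tau, 7–2.
Tau vs Sigma: Sigma wins 9–0.
Alpha vs Lambda: 3 to 6, Lambda.
Alpha vs Kappa: Alpha wins 7–2.
Alpha vs Sigma: Sigma, 9–0.
Lambda vs Kappa: Lambda, 5–4.
Lambda vs Sigma: Lambda preferred on 0 ballots; Sigma wins 9–0.
Kappa vs Sigma: 2 for Kappa, 7 for Sigma — Sigma by 7–2.
Only Kappa has no wins; Kappa is the Condorcet loser.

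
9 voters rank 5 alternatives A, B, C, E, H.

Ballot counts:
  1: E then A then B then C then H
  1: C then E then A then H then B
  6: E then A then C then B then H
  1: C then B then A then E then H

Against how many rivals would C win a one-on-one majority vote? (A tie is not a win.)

C against each rival (9 voters):
C vs A: C preferred on 1+1 = 2 ballots; A wins 7–2.
C vs B: C preferred on 1+6+1 = 8 ballots; C wins 8–1.
C vs E: E wins 7–2.
C vs H: 1+1+6+1 = 9 for C, 0 for H — C by 9–0.
C beats B, H; loses to A, E — 2 pairwise wins.

2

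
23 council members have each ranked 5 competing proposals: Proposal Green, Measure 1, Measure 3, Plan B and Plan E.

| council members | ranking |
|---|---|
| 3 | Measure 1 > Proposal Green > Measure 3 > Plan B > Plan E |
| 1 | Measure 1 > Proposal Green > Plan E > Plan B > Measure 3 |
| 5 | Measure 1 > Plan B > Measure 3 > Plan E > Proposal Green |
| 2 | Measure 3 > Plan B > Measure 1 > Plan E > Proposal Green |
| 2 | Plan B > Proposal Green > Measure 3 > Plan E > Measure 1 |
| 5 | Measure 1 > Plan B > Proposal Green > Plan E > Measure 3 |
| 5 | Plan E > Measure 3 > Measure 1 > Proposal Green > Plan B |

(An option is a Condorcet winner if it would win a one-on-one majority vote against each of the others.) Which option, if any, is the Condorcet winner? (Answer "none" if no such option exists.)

Check each pair by majority over 23 ballots:
Proposal Green vs Measure 1: Measure 1 wins 21–2.
Proposal Green vs Measure 3: Measure 3, 12–11.
Proposal Green vs Plan B: Plan B, 14–9.
Proposal Green vs Plan E: 11 to 12, Plan E.
Measure 1–Measure 3: Measure 1 14–9.
Measure 1 vs Plan B: Measure 1 preferred on 3+1+5+5+5 = 19 ballots; Measure 1 wins 19–4.
Measure 1 vs Plan E: Measure 1 is ranked higher on 3+1+5+2+5 = 16 ballots, Plan E on 7. Measure 1 wins 16–7.
Measure 3 vs Plan B: 10 to 13, Plan B.
Measure 3 vs Plan E: Measure 3 wins 12–11.
Plan B vs Plan E: Plan B, 17–6.
Only Measure 1 has no losses; Measure 1 is the Condorcet winner.

Measure 1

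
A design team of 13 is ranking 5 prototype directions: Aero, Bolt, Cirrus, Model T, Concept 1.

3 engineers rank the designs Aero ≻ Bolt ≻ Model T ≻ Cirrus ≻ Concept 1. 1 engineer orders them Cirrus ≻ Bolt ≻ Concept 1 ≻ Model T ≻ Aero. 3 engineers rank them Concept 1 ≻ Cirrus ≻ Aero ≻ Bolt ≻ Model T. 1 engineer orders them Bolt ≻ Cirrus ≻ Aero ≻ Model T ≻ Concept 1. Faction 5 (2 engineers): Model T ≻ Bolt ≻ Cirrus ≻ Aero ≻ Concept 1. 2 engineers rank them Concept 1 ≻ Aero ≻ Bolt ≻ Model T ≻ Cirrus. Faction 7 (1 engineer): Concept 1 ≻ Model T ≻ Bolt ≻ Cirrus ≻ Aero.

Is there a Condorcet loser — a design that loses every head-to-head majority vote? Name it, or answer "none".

Head-to-head results (13 engineers):
Aero vs Bolt: Aero, 8–5.
Aero vs Cirrus: 3+2 = 5 for Aero, 8 for Cirrus — Cirrus by 8–5.
Aero vs Model T: 3+3+1+2 = 9 for Aero, 4 for Model T — Aero by 9–4.
Aero vs Concept 1: Concept 1 wins 7–6.
Bolt–Cirrus: Bolt 9–4.
Bolt vs Model T: 10 to 3, Bolt.
Bolt vs Concept 1: Bolt wins 7–6.
Cirrus vs Model T: Model T wins 8–5.
Cirrus vs Concept 1: Cirrus is ranked higher on 3+1+1+2 = 7 ballots, Concept 1 on 6. Cirrus wins 7–6.
Model T–Concept 1: Concept 1 7–6.
Each design has at least one pairwise win (Aero beats Bolt; Bolt beats Cirrus; Cirrus beats Aero; Model T beats Cirrus; Concept 1 beats Aero) — no Condorcet loser.

none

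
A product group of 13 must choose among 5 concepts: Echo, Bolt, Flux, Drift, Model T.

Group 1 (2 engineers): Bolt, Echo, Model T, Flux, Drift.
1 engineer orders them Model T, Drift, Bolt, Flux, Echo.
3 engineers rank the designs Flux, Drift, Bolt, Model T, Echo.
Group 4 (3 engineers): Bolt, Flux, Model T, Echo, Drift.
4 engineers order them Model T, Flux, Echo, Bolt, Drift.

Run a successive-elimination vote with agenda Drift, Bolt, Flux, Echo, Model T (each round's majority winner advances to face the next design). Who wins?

Round 1: Drift vs Bolt — 4–9, Bolt advances.
Round 2: Bolt vs Flux — 6–7, Flux advances.
Round 3: Flux vs Echo — 11–2, Flux advances.
Round 4: Flux vs Model T — 6–7, Model T advances.
The agenda winner is Model T.

Model T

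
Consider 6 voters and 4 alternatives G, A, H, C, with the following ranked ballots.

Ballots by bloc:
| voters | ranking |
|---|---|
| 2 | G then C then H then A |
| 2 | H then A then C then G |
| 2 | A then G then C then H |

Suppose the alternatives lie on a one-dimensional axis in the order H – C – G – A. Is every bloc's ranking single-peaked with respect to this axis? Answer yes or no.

Axis positions: H=1, C=2, G=3, A=4.
Bloc 1 (peak G at position 3): ranking walks positions 3-2-1-4, expanding outward from the peak — single-peaked.
Bloc 2: ranking walks positions 1-4-2-3; A is ranked above C even though C lies between A and the peak H on the axis — preferences dip and rise again. Not single-peaked.
Bloc 3 (peak A at position 4): ranking walks positions 4-3-2-1, expanding outward from the peak — single-peaked.
Bloc 2 violates single-peakedness, so the profile is not single-peaked on this axis.

no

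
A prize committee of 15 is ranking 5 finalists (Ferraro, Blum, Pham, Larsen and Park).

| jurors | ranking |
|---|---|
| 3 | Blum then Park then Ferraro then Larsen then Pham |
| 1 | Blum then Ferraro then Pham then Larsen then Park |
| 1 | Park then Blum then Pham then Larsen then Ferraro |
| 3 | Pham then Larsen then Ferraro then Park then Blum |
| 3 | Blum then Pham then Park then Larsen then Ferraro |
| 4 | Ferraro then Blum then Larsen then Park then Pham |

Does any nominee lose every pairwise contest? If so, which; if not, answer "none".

none

Head-to-head results (15 jurors):
Ferraro vs Blum: Blum wins 8–7.
Ferraro–Pham: Ferraro 8–7.
Ferraro vs Larsen: Ferraro is ranked higher on 3+1+4 = 8 ballots, Larsen on 7. Ferraro wins 8–7.
Ferraro vs Park: Ferraro, 8–7.
Blum vs Pham: 12 to 3, Blum.
Blum vs Larsen: 3+1+1+3+4 = 12 for Blum, 3 for Larsen — Blum by 12–3.
Blum vs Park: Blum preferred on 3+1+3+4 = 11 ballots; Blum wins 11–4.
Pham vs Larsen: Pham, 8–7.
Pham–Park: Park 8–7.
Larsen vs Park: Larsen wins 8–7.
No nominee is winless: Ferraro beats Pham; Blum beats Ferraro; Pham beats Larsen; Larsen beats Park; Park beats Pham. There is no Condorcet loser.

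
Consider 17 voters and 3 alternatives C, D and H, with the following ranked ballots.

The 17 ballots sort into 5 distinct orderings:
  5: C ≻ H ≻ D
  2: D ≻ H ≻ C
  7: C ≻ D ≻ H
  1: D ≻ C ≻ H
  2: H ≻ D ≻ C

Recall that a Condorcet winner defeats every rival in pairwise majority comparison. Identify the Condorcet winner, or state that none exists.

Head-to-head results (17 voters):
C vs D: C, 12–5.
C–H: C 13–4.
D vs H: D wins 10–7.
C wins every pairwise contest, so C is the Condorcet winner.

C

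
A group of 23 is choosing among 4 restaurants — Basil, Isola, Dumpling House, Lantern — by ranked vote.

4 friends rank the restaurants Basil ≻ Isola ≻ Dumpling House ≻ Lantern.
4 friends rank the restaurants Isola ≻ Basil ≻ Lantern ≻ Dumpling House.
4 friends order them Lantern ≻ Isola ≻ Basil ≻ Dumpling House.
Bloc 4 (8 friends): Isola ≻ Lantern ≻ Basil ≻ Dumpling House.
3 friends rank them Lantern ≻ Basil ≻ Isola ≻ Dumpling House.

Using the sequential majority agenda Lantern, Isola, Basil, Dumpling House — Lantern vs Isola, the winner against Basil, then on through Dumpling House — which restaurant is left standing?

Isola

Round 1: Lantern vs Isola — 7–16, Isola advances.
Round 2: Isola vs Basil — 16–7, Isola advances.
Round 3: Isola vs Dumpling House — 23–0, Isola advances.
Isola survives the agenda.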